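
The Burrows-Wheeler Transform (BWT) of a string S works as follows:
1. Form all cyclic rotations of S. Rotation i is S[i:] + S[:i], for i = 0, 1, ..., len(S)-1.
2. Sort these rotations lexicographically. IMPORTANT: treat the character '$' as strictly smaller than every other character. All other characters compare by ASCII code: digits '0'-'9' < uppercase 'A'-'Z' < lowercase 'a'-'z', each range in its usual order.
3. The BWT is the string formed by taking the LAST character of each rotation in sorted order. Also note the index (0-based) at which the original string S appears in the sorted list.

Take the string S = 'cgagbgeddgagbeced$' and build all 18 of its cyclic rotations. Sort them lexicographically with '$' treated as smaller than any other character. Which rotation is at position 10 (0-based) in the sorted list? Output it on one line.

All 18 rotations (rotation i = S[i:]+S[:i]):
  rot[0] = cgagbgeddgagbeced$
  rot[1] = gagbgeddgagbeced$c
  rot[2] = agbgeddgagbeced$cg
  rot[3] = gbgeddgagbeced$cga
  rot[4] = bgeddgagbeced$cgag
  rot[5] = geddgagbeced$cgagb
  rot[6] = eddgagbeced$cgagbg
  rot[7] = ddgagbeced$cgagbge
  rot[8] = dgagbeced$cgagbged
  rot[9] = gagbeced$cgagbgedd
  rot[10] = agbeced$cgagbgeddg
  rot[11] = gbeced$cgagbgeddga
  rot[12] = beced$cgagbgeddgag
  rot[13] = eced$cgagbgeddgagb
  rot[14] = ced$cgagbgeddgagbe
  rot[15] = ed$cgagbgeddgagbec
  rot[16] = d$cgagbgeddgagbece
  rot[17] = $cgagbgeddgagbeced
Sorted (with $ < everything):
  sorted[0] = $cgagbgeddgagbeced
  sorted[1] = agbeced$cgagbgeddg
  sorted[2] = agbgeddgagbeced$cg
  sorted[3] = beced$cgagbgeddgag
  sorted[4] = bgeddgagbeced$cgag
  sorted[5] = ced$cgagbgeddgagbe
  sorted[6] = cgagbgeddgagbeced$
  sorted[7] = d$cgagbgeddgagbece
  sorted[8] = ddgagbeced$cgagbge
  sorted[9] = dgagbeced$cgagbged
  sorted[10] = eced$cgagbgeddgagb
  sorted[11] = ed$cgagbgeddgagbec
  sorted[12] = eddgagbeced$cgagbg
  sorted[13] = gagbeced$cgagbgedd
  sorted[14] = gagbgeddgagbeced$c
  sorted[15] = gbeced$cgagbgeddga
  sorted[16] = gbgeddgagbeced$cga
  sorted[17] = geddgagbeced$cgagb
sorted[10] = eced$cgagbgeddgagb

Answer: eced$cgagbgeddgagb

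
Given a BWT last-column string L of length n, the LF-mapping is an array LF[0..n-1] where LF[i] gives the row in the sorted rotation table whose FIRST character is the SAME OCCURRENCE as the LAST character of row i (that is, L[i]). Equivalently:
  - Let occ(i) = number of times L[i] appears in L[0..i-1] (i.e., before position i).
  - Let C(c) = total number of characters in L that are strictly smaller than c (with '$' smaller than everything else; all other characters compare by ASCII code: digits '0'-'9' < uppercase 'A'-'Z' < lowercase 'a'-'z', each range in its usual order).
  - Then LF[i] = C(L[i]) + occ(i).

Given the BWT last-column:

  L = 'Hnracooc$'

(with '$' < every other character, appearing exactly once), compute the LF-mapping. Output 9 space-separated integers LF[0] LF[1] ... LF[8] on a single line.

Char counts: '$':1, 'H':1, 'a':1, 'c':2, 'n':1, 'o':2, 'r':1
C (first-col start): C('$')=0, C('H')=1, C('a')=2, C('c')=3, C('n')=5, C('o')=6, C('r')=8
L[0]='H': occ=0, LF[0]=C('H')+0=1+0=1
L[1]='n': occ=0, LF[1]=C('n')+0=5+0=5
L[2]='r': occ=0, LF[2]=C('r')+0=8+0=8
L[3]='a': occ=0, LF[3]=C('a')+0=2+0=2
L[4]='c': occ=0, LF[4]=C('c')+0=3+0=3
L[5]='o': occ=0, LF[5]=C('o')+0=6+0=6
L[6]='o': occ=1, LF[6]=C('o')+1=6+1=7
L[7]='c': occ=1, LF[7]=C('c')+1=3+1=4
L[8]='$': occ=0, LF[8]=C('$')+0=0+0=0

Answer: 1 5 8 2 3 6 7 4 0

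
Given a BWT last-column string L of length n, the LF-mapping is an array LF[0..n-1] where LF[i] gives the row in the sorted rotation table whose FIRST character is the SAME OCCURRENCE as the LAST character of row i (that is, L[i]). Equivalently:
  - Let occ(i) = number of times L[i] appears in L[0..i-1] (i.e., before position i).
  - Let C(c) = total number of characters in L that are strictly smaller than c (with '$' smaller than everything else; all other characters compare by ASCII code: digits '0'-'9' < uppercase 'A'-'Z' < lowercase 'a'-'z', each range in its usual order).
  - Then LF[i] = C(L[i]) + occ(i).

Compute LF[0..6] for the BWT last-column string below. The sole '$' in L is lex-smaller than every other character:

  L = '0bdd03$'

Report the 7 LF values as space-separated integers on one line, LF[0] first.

Char counts: '$':1, '0':2, '3':1, 'b':1, 'd':2
C (first-col start): C('$')=0, C('0')=1, C('3')=3, C('b')=4, C('d')=5
L[0]='0': occ=0, LF[0]=C('0')+0=1+0=1
L[1]='b': occ=0, LF[1]=C('b')+0=4+0=4
L[2]='d': occ=0, LF[2]=C('d')+0=5+0=5
L[3]='d': occ=1, LF[3]=C('d')+1=5+1=6
L[4]='0': occ=1, LF[4]=C('0')+1=1+1=2
L[5]='3': occ=0, LF[5]=C('3')+0=3+0=3
L[6]='$': occ=0, LF[6]=C('$')+0=0+0=0

Answer: 1 4 5 6 2 3 0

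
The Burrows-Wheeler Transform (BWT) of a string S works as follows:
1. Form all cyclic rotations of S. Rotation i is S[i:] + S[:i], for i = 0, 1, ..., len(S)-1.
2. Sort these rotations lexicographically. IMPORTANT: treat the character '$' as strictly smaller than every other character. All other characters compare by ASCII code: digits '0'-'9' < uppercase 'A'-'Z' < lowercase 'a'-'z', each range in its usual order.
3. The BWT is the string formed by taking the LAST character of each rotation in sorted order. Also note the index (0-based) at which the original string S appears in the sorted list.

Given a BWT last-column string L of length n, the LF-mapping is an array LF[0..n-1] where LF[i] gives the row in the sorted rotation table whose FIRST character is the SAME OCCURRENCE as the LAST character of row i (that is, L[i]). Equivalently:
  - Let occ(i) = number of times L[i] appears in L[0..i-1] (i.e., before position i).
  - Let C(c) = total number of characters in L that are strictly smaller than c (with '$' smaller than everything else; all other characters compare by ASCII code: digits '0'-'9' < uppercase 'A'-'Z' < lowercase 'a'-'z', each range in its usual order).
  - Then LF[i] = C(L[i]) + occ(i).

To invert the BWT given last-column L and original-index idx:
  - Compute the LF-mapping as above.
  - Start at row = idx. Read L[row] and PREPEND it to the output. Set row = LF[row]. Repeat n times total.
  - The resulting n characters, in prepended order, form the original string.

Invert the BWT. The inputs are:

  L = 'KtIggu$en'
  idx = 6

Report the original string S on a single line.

Answer: nuggetIK$

Derivation:
LF mapping: 2 7 1 4 5 8 0 3 6
Walk LF starting at row 6, prepending L[row]:
  step 1: row=6, L[6]='$', prepend. Next row=LF[6]=0
  step 2: row=0, L[0]='K', prepend. Next row=LF[0]=2
  step 3: row=2, L[2]='I', prepend. Next row=LF[2]=1
  step 4: row=1, L[1]='t', prepend. Next row=LF[1]=7
  step 5: row=7, L[7]='e', prepend. Next row=LF[7]=3
  step 6: row=3, L[3]='g', prepend. Next row=LF[3]=4
  step 7: row=4, L[4]='g', prepend. Next row=LF[4]=5
  step 8: row=5, L[5]='u', prepend. Next row=LF[5]=8
  step 9: row=8, L[8]='n', prepend. Next row=LF[8]=6
Reversed output: nuggetIK$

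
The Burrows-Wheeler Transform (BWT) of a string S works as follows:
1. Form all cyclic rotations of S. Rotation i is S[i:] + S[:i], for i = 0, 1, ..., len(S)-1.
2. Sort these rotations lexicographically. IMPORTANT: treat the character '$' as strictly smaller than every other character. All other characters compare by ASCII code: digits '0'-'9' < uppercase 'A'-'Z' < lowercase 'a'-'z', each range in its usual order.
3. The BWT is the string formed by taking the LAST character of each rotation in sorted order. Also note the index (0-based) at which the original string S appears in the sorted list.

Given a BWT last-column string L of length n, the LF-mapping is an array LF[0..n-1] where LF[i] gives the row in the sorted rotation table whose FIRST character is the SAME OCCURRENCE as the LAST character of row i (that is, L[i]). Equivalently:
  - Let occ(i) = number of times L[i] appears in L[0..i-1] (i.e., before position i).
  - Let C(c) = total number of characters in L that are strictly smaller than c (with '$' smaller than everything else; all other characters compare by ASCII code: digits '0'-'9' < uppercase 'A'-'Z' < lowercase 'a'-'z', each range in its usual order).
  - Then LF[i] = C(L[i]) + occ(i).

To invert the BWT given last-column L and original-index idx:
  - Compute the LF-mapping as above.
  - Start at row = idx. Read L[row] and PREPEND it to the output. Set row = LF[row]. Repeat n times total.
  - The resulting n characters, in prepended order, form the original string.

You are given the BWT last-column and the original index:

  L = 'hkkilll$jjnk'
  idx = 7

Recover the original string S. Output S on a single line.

LF mapping: 1 5 6 2 8 9 10 0 3 4 11 7
Walk LF starting at row 7, prepending L[row]:
  step 1: row=7, L[7]='$', prepend. Next row=LF[7]=0
  step 2: row=0, L[0]='h', prepend. Next row=LF[0]=1
  step 3: row=1, L[1]='k', prepend. Next row=LF[1]=5
  step 4: row=5, L[5]='l', prepend. Next row=LF[5]=9
  step 5: row=9, L[9]='j', prepend. Next row=LF[9]=4
  step 6: row=4, L[4]='l', prepend. Next row=LF[4]=8
  step 7: row=8, L[8]='j', prepend. Next row=LF[8]=3
  step 8: row=3, L[3]='i', prepend. Next row=LF[3]=2
  step 9: row=2, L[2]='k', prepend. Next row=LF[2]=6
  step 10: row=6, L[6]='l', prepend. Next row=LF[6]=10
  step 11: row=10, L[10]='n', prepend. Next row=LF[10]=11
  step 12: row=11, L[11]='k', prepend. Next row=LF[11]=7
Reversed output: knlkijljlkh$

Answer: knlkijljlkh$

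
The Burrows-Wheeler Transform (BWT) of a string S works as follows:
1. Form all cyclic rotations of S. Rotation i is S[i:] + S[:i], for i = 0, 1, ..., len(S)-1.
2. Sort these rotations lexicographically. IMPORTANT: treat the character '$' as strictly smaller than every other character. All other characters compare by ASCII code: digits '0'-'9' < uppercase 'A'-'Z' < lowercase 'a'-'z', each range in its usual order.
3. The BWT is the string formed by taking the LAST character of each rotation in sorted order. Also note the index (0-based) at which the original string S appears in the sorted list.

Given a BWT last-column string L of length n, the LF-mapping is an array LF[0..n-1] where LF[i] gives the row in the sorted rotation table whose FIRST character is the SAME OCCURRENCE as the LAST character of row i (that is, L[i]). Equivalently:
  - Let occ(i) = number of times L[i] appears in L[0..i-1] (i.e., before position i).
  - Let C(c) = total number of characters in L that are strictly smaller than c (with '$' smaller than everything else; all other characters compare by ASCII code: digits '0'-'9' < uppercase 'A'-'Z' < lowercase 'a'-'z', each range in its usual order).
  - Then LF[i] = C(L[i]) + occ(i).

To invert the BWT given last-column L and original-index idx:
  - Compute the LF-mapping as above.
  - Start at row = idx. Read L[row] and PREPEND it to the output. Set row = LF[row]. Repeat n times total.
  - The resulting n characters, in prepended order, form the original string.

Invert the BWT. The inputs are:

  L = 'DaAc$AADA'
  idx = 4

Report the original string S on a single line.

Answer: AcADaAAD$

Derivation:
LF mapping: 5 7 1 8 0 2 3 6 4
Walk LF starting at row 4, prepending L[row]:
  step 1: row=4, L[4]='$', prepend. Next row=LF[4]=0
  step 2: row=0, L[0]='D', prepend. Next row=LF[0]=5
  step 3: row=5, L[5]='A', prepend. Next row=LF[5]=2
  step 4: row=2, L[2]='A', prepend. Next row=LF[2]=1
  step 5: row=1, L[1]='a', prepend. Next row=LF[1]=7
  step 6: row=7, L[7]='D', prepend. Next row=LF[7]=6
  step 7: row=6, L[6]='A', prepend. Next row=LF[6]=3
  step 8: row=3, L[3]='c', prepend. Next row=LF[3]=8
  step 9: row=8, L[8]='A', prepend. Next row=LF[8]=4
Reversed output: AcADaAAD$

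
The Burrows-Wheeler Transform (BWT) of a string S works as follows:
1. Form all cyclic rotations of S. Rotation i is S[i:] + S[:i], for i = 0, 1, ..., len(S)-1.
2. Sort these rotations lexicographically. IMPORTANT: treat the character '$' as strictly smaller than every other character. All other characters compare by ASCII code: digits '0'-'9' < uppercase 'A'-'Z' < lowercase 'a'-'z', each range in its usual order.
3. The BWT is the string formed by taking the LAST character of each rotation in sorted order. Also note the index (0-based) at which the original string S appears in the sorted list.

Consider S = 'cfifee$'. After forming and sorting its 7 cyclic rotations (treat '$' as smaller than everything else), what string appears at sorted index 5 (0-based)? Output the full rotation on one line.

Answer: fifee$c

Derivation:
All 7 rotations (rotation i = S[i:]+S[:i]):
  rot[0] = cfifee$
  rot[1] = fifee$c
  rot[2] = ifee$cf
  rot[3] = fee$cfi
  rot[4] = ee$cfif
  rot[5] = e$cfife
  rot[6] = $cfifee
Sorted (with $ < everything):
  sorted[0] = $cfifee
  sorted[1] = cfifee$
  sorted[2] = e$cfife
  sorted[3] = ee$cfif
  sorted[4] = fee$cfi
  sorted[5] = fifee$c
  sorted[6] = ifee$cf
sorted[5] = fifee$c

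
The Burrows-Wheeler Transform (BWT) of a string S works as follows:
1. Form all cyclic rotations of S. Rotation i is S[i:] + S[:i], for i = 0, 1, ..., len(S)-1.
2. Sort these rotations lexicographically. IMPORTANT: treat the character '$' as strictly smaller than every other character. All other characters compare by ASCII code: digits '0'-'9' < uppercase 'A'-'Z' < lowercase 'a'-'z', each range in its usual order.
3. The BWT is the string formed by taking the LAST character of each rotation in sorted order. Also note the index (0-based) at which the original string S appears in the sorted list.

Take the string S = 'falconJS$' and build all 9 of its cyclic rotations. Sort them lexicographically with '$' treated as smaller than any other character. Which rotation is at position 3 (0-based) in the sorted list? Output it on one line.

All 9 rotations (rotation i = S[i:]+S[:i]):
  rot[0] = falconJS$
  rot[1] = alconJS$f
  rot[2] = lconJS$fa
  rot[3] = conJS$fal
  rot[4] = onJS$falc
  rot[5] = nJS$falco
  rot[6] = JS$falcon
  rot[7] = S$falconJ
  rot[8] = $falconJS
Sorted (with $ < everything):
  sorted[0] = $falconJS
  sorted[1] = JS$falcon
  sorted[2] = S$falconJ
  sorted[3] = alconJS$f
  sorted[4] = conJS$fal
  sorted[5] = falconJS$
  sorted[6] = lconJS$fa
  sorted[7] = nJS$falco
  sorted[8] = onJS$falc
sorted[3] = alconJS$f

Answer: alconJS$f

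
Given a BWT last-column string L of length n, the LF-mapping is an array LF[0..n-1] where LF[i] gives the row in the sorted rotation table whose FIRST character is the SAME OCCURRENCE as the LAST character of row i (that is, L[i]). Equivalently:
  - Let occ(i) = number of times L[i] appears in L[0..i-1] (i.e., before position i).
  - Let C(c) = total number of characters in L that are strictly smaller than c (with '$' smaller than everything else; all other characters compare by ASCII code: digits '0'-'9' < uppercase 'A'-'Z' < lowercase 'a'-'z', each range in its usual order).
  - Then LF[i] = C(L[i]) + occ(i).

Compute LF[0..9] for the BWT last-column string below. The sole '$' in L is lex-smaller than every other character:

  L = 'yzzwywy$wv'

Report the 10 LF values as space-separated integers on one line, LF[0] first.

Answer: 5 8 9 2 6 3 7 0 4 1

Derivation:
Char counts: '$':1, 'v':1, 'w':3, 'y':3, 'z':2
C (first-col start): C('$')=0, C('v')=1, C('w')=2, C('y')=5, C('z')=8
L[0]='y': occ=0, LF[0]=C('y')+0=5+0=5
L[1]='z': occ=0, LF[1]=C('z')+0=8+0=8
L[2]='z': occ=1, LF[2]=C('z')+1=8+1=9
L[3]='w': occ=0, LF[3]=C('w')+0=2+0=2
L[4]='y': occ=1, LF[4]=C('y')+1=5+1=6
L[5]='w': occ=1, LF[5]=C('w')+1=2+1=3
L[6]='y': occ=2, LF[6]=C('y')+2=5+2=7
L[7]='$': occ=0, LF[7]=C('$')+0=0+0=0
L[8]='w': occ=2, LF[8]=C('w')+2=2+2=4
L[9]='v': occ=0, LF[9]=C('v')+0=1+0=1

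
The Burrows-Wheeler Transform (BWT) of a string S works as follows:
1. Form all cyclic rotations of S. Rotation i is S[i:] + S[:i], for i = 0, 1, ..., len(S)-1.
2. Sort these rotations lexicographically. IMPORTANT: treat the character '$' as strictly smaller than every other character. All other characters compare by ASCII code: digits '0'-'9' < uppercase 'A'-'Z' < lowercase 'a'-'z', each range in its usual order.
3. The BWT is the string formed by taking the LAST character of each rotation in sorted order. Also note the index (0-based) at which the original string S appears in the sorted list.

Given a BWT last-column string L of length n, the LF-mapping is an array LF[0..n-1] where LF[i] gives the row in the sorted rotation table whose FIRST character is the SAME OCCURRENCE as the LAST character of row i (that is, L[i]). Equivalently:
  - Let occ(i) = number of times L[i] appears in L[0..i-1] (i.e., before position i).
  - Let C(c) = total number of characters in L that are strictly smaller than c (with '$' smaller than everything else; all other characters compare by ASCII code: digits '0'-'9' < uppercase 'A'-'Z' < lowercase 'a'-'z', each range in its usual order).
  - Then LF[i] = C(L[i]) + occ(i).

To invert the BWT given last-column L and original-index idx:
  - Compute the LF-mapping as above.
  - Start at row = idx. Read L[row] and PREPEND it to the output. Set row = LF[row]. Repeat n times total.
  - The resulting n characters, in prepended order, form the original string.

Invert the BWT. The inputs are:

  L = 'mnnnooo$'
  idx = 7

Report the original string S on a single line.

Answer: ooonnnm$

Derivation:
LF mapping: 1 2 3 4 5 6 7 0
Walk LF starting at row 7, prepending L[row]:
  step 1: row=7, L[7]='$', prepend. Next row=LF[7]=0
  step 2: row=0, L[0]='m', prepend. Next row=LF[0]=1
  step 3: row=1, L[1]='n', prepend. Next row=LF[1]=2
  step 4: row=2, L[2]='n', prepend. Next row=LF[2]=3
  step 5: row=3, L[3]='n', prepend. Next row=LF[3]=4
  step 6: row=4, L[4]='o', prepend. Next row=LF[4]=5
  step 7: row=5, L[5]='o', prepend. Next row=LF[5]=6
  step 8: row=6, L[6]='o', prepend. Next row=LF[6]=7
Reversed output: ooonnnm$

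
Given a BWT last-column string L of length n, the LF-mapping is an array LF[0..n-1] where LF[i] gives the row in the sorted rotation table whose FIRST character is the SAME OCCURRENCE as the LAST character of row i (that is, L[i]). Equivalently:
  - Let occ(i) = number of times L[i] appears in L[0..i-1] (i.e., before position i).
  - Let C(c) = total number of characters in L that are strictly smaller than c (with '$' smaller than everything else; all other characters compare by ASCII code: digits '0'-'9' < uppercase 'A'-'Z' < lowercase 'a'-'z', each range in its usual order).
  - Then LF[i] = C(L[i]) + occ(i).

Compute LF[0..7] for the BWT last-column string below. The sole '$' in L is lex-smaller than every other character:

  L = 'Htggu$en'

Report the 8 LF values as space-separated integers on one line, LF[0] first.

Answer: 1 6 3 4 7 0 2 5

Derivation:
Char counts: '$':1, 'H':1, 'e':1, 'g':2, 'n':1, 't':1, 'u':1
C (first-col start): C('$')=0, C('H')=1, C('e')=2, C('g')=3, C('n')=5, C('t')=6, C('u')=7
L[0]='H': occ=0, LF[0]=C('H')+0=1+0=1
L[1]='t': occ=0, LF[1]=C('t')+0=6+0=6
L[2]='g': occ=0, LF[2]=C('g')+0=3+0=3
L[3]='g': occ=1, LF[3]=C('g')+1=3+1=4
L[4]='u': occ=0, LF[4]=C('u')+0=7+0=7
L[5]='$': occ=0, LF[5]=C('$')+0=0+0=0
L[6]='e': occ=0, LF[6]=C('e')+0=2+0=2
L[7]='n': occ=0, LF[7]=C('n')+0=5+0=5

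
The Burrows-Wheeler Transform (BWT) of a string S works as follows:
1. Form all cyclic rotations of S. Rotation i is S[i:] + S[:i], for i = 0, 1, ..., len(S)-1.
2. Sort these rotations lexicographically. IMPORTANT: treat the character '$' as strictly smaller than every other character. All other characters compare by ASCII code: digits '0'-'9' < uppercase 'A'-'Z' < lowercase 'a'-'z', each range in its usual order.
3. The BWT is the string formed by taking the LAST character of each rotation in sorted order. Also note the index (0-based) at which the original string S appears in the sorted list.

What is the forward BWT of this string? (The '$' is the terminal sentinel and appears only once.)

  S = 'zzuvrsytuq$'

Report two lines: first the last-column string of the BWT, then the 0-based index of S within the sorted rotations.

All 11 rotations (rotation i = S[i:]+S[:i]):
  rot[0] = zzuvrsytuq$
  rot[1] = zuvrsytuq$z
  rot[2] = uvrsytuq$zz
  rot[3] = vrsytuq$zzu
  rot[4] = rsytuq$zzuv
  rot[5] = sytuq$zzuvr
  rot[6] = ytuq$zzuvrs
  rot[7] = tuq$zzuvrsy
  rot[8] = uq$zzuvrsyt
  rot[9] = q$zzuvrsytu
  rot[10] = $zzuvrsytuq
Sorted (with $ < everything):
  sorted[0] = $zzuvrsytuq  (last char: 'q')
  sorted[1] = q$zzuvrsytu  (last char: 'u')
  sorted[2] = rsytuq$zzuv  (last char: 'v')
  sorted[3] = sytuq$zzuvr  (last char: 'r')
  sorted[4] = tuq$zzuvrsy  (last char: 'y')
  sorted[5] = uq$zzuvrsyt  (last char: 't')
  sorted[6] = uvrsytuq$zz  (last char: 'z')
  sorted[7] = vrsytuq$zzu  (last char: 'u')
  sorted[8] = ytuq$zzuvrs  (last char: 's')
  sorted[9] = zuvrsytuq$z  (last char: 'z')
  sorted[10] = zzuvrsytuq$  (last char: '$')
Last column: quvrytzusz$
Original string S is at sorted index 10

Answer: quvrytzusz$
10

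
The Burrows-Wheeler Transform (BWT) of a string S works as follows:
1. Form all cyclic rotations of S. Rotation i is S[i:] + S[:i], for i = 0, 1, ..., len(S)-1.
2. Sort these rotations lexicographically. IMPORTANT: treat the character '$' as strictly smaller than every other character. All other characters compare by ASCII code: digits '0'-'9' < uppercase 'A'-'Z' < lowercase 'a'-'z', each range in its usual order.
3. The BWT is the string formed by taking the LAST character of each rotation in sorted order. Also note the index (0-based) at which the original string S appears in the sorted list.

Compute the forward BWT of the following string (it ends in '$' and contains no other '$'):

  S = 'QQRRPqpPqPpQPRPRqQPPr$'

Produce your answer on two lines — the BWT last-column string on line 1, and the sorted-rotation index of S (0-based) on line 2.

Answer: rQQRqpRPqp$QPRQPqPPRPP
10

Derivation:
All 22 rotations (rotation i = S[i:]+S[:i]):
  rot[0] = QQRRPqpPqPpQPRPRqQPPr$
  rot[1] = QRRPqpPqPpQPRPRqQPPr$Q
  rot[2] = RRPqpPqPpQPRPRqQPPr$QQ
  rot[3] = RPqpPqPpQPRPRqQPPr$QQR
  rot[4] = PqpPqPpQPRPRqQPPr$QQRR
  rot[5] = qpPqPpQPRPRqQPPr$QQRRP
  rot[6] = pPqPpQPRPRqQPPr$QQRRPq
  rot[7] = PqPpQPRPRqQPPr$QQRRPqp
  rot[8] = qPpQPRPRqQPPr$QQRRPqpP
  rot[9] = PpQPRPRqQPPr$QQRRPqpPq
  rot[10] = pQPRPRqQPPr$QQRRPqpPqP
  rot[11] = QPRPRqQPPr$QQRRPqpPqPp
  rot[12] = PRPRqQPPr$QQRRPqpPqPpQ
  rot[13] = RPRqQPPr$QQRRPqpPqPpQP
  rot[14] = PRqQPPr$QQRRPqpPqPpQPR
  rot[15] = RqQPPr$QQRRPqpPqPpQPRP
  rot[16] = qQPPr$QQRRPqpPqPpQPRPR
  rot[17] = QPPr$QQRRPqpPqPpQPRPRq
  rot[18] = PPr$QQRRPqpPqPpQPRPRqQ
  rot[19] = Pr$QQRRPqpPqPpQPRPRqQP
  rot[20] = r$QQRRPqpPqPpQPRPRqQPP
  rot[21] = $QQRRPqpPqPpQPRPRqQPPr
Sorted (with $ < everything):
  sorted[0] = $QQRRPqpPqPpQPRPRqQPPr  (last char: 'r')
  sorted[1] = PPr$QQRRPqpPqPpQPRPRqQ  (last char: 'Q')
  sorted[2] = PRPRqQPPr$QQRRPqpPqPpQ  (last char: 'Q')
  sorted[3] = PRqQPPr$QQRRPqpPqPpQPR  (last char: 'R')
  sorted[4] = PpQPRPRqQPPr$QQRRPqpPq  (last char: 'q')
  sorted[5] = PqPpQPRPRqQPPr$QQRRPqp  (last char: 'p')
  sorted[6] = PqpPqPpQPRPRqQPPr$QQRR  (last char: 'R')
  sorted[7] = Pr$QQRRPqpPqPpQPRPRqQP  (last char: 'P')
  sorted[8] = QPPr$QQRRPqpPqPpQPRPRq  (last char: 'q')
  sorted[9] = QPRPRqQPPr$QQRRPqpPqPp  (last char: 'p')
  sorted[10] = QQRRPqpPqPpQPRPRqQPPr$  (last char: '$')
  sorted[11] = QRRPqpPqPpQPRPRqQPPr$Q  (last char: 'Q')
  sorted[12] = RPRqQPPr$QQRRPqpPqPpQP  (last char: 'P')
  sorted[13] = RPqpPqPpQPRPRqQPPr$QQR  (last char: 'R')
  sorted[14] = RRPqpPqPpQPRPRqQPPr$QQ  (last char: 'Q')
  sorted[15] = RqQPPr$QQRRPqpPqPpQPRP  (last char: 'P')
  sorted[16] = pPqPpQPRPRqQPPr$QQRRPq  (last char: 'q')
  sorted[17] = pQPRPRqQPPr$QQRRPqpPqP  (last char: 'P')
  sorted[18] = qPpQPRPRqQPPr$QQRRPqpP  (last char: 'P')
  sorted[19] = qQPPr$QQRRPqpPqPpQPRPR  (last char: 'R')
  sorted[20] = qpPqPpQPRPRqQPPr$QQRRP  (last char: 'P')
  sorted[21] = r$QQRRPqpPqPpQPRPRqQPP  (last char: 'P')
Last column: rQQRqpRPqp$QPRQPqPPRPP
Original string S is at sorted index 10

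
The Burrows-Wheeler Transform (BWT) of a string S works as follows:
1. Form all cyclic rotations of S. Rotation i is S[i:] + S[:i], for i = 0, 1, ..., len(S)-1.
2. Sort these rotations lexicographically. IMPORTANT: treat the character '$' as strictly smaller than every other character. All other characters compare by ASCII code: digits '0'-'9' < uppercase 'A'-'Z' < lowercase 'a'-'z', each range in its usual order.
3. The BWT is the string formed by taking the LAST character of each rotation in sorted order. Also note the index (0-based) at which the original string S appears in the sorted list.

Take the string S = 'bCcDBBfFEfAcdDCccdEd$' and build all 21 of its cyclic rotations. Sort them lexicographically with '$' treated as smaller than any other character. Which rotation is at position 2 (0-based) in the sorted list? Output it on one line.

All 21 rotations (rotation i = S[i:]+S[:i]):
  rot[0] = bCcDBBfFEfAcdDCccdEd$
  rot[1] = CcDBBfFEfAcdDCccdEd$b
  rot[2] = cDBBfFEfAcdDCccdEd$bC
  rot[3] = DBBfFEfAcdDCccdEd$bCc
  rot[4] = BBfFEfAcdDCccdEd$bCcD
  rot[5] = BfFEfAcdDCccdEd$bCcDB
  rot[6] = fFEfAcdDCccdEd$bCcDBB
  rot[7] = FEfAcdDCccdEd$bCcDBBf
  rot[8] = EfAcdDCccdEd$bCcDBBfF
  rot[9] = fAcdDCccdEd$bCcDBBfFE
  rot[10] = AcdDCccdEd$bCcDBBfFEf
  rot[11] = cdDCccdEd$bCcDBBfFEfA
  rot[12] = dDCccdEd$bCcDBBfFEfAc
  rot[13] = DCccdEd$bCcDBBfFEfAcd
  rot[14] = CccdEd$bCcDBBfFEfAcdD
  rot[15] = ccdEd$bCcDBBfFEfAcdDC
  rot[16] = cdEd$bCcDBBfFEfAcdDCc
  rot[17] = dEd$bCcDBBfFEfAcdDCcc
  rot[18] = Ed$bCcDBBfFEfAcdDCccd
  rot[19] = d$bCcDBBfFEfAcdDCccdE
  rot[20] = $bCcDBBfFEfAcdDCccdEd
Sorted (with $ < everything):
  sorted[0] = $bCcDBBfFEfAcdDCccdEd
  sorted[1] = AcdDCccdEd$bCcDBBfFEf
  sorted[2] = BBfFEfAcdDCccdEd$bCcD
  sorted[3] = BfFEfAcdDCccdEd$bCcDB
  sorted[4] = CcDBBfFEfAcdDCccdEd$b
  sorted[5] = CccdEd$bCcDBBfFEfAcdD
  sorted[6] = DBBfFEfAcdDCccdEd$bCc
  sorted[7] = DCccdEd$bCcDBBfFEfAcd
  sorted[8] = Ed$bCcDBBfFEfAcdDCccd
  sorted[9] = EfAcdDCccdEd$bCcDBBfF
  sorted[10] = FEfAcdDCccdEd$bCcDBBf
  sorted[11] = bCcDBBfFEfAcdDCccdEd$
  sorted[12] = cDBBfFEfAcdDCccdEd$bC
  sorted[13] = ccdEd$bCcDBBfFEfAcdDC
  sorted[14] = cdDCccdEd$bCcDBBfFEfA
  sorted[15] = cdEd$bCcDBBfFEfAcdDCc
  sorted[16] = d$bCcDBBfFEfAcdDCccdE
  sorted[17] = dDCccdEd$bCcDBBfFEfAc
  sorted[18] = dEd$bCcDBBfFEfAcdDCcc
  sorted[19] = fAcdDCccdEd$bCcDBBfFE
  sorted[20] = fFEfAcdDCccdEd$bCcDBB
sorted[2] = BBfFEfAcdDCccdEd$bCcD

Answer: BBfFEfAcdDCccdEd$bCcD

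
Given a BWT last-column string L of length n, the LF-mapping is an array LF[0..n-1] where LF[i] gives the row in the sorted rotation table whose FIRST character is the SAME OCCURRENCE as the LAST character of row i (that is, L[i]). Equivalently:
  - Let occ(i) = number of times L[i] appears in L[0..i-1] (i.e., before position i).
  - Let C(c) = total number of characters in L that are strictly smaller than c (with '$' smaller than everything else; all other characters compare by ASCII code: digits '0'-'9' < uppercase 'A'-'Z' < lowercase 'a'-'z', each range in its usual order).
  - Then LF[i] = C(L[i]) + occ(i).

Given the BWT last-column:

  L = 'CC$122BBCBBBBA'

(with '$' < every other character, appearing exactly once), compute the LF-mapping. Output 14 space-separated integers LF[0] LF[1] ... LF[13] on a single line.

Answer: 11 12 0 1 2 3 5 6 13 7 8 9 10 4

Derivation:
Char counts: '$':1, '1':1, '2':2, 'A':1, 'B':6, 'C':3
C (first-col start): C('$')=0, C('1')=1, C('2')=2, C('A')=4, C('B')=5, C('C')=11
L[0]='C': occ=0, LF[0]=C('C')+0=11+0=11
L[1]='C': occ=1, LF[1]=C('C')+1=11+1=12
L[2]='$': occ=0, LF[2]=C('$')+0=0+0=0
L[3]='1': occ=0, LF[3]=C('1')+0=1+0=1
L[4]='2': occ=0, LF[4]=C('2')+0=2+0=2
L[5]='2': occ=1, LF[5]=C('2')+1=2+1=3
L[6]='B': occ=0, LF[6]=C('B')+0=5+0=5
L[7]='B': occ=1, LF[7]=C('B')+1=5+1=6
L[8]='C': occ=2, LF[8]=C('C')+2=11+2=13
L[9]='B': occ=2, LF[9]=C('B')+2=5+2=7
L[10]='B': occ=3, LF[10]=C('B')+3=5+3=8
L[11]='B': occ=4, LF[11]=C('B')+4=5+4=9
L[12]='B': occ=5, LF[12]=C('B')+5=5+5=10
L[13]='A': occ=0, LF[13]=C('A')+0=4+0=4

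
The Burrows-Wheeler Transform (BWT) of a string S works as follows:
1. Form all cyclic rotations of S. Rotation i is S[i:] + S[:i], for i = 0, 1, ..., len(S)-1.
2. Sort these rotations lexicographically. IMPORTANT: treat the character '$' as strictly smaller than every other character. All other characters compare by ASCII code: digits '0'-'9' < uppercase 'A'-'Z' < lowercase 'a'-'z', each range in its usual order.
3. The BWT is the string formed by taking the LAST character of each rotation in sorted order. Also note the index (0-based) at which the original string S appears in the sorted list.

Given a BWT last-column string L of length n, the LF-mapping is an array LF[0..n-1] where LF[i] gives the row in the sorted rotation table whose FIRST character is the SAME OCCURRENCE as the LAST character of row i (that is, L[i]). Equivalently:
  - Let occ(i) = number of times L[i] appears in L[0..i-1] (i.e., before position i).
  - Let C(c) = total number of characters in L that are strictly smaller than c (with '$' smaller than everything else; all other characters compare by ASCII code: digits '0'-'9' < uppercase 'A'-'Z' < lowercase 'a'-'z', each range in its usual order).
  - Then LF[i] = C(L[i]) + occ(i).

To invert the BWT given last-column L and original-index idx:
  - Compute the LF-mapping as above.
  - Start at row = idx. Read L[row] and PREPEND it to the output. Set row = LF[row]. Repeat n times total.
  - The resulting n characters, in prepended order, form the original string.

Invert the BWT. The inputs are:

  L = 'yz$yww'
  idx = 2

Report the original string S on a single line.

Answer: wzwyy$

Derivation:
LF mapping: 3 5 0 4 1 2
Walk LF starting at row 2, prepending L[row]:
  step 1: row=2, L[2]='$', prepend. Next row=LF[2]=0
  step 2: row=0, L[0]='y', prepend. Next row=LF[0]=3
  step 3: row=3, L[3]='y', prepend. Next row=LF[3]=4
  step 4: row=4, L[4]='w', prepend. Next row=LF[4]=1
  step 5: row=1, L[1]='z', prepend. Next row=LF[1]=5
  step 6: row=5, L[5]='w', prepend. Next row=LF[5]=2
Reversed output: wzwyy$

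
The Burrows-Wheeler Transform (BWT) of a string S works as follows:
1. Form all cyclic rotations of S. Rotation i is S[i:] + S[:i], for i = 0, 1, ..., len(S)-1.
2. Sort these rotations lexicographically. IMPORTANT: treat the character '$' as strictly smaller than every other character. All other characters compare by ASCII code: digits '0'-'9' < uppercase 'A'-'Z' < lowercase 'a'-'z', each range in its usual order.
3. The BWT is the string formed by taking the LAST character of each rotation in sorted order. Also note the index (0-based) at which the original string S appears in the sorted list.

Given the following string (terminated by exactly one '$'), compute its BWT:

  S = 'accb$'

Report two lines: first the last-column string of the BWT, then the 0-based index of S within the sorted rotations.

Answer: b$cca
1

Derivation:
All 5 rotations (rotation i = S[i:]+S[:i]):
  rot[0] = accb$
  rot[1] = ccb$a
  rot[2] = cb$ac
  rot[3] = b$acc
  rot[4] = $accb
Sorted (with $ < everything):
  sorted[0] = $accb  (last char: 'b')
  sorted[1] = accb$  (last char: '$')
  sorted[2] = b$acc  (last char: 'c')
  sorted[3] = cb$ac  (last char: 'c')
  sorted[4] = ccb$a  (last char: 'a')
Last column: b$cca
Original string S is at sorted index 1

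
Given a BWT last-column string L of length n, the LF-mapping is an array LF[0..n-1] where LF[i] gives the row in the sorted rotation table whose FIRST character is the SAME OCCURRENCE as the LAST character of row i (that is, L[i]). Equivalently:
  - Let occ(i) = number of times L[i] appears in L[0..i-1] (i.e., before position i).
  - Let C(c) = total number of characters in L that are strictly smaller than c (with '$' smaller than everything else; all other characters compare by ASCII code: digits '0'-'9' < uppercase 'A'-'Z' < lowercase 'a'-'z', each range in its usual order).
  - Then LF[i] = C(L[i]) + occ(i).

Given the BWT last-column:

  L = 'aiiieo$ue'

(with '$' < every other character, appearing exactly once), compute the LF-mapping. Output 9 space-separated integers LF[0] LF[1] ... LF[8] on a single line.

Answer: 1 4 5 6 2 7 0 8 3

Derivation:
Char counts: '$':1, 'a':1, 'e':2, 'i':3, 'o':1, 'u':1
C (first-col start): C('$')=0, C('a')=1, C('e')=2, C('i')=4, C('o')=7, C('u')=8
L[0]='a': occ=0, LF[0]=C('a')+0=1+0=1
L[1]='i': occ=0, LF[1]=C('i')+0=4+0=4
L[2]='i': occ=1, LF[2]=C('i')+1=4+1=5
L[3]='i': occ=2, LF[3]=C('i')+2=4+2=6
L[4]='e': occ=0, LF[4]=C('e')+0=2+0=2
L[5]='o': occ=0, LF[5]=C('o')+0=7+0=7
L[6]='$': occ=0, LF[6]=C('$')+0=0+0=0
L[7]='u': occ=0, LF[7]=C('u')+0=8+0=8
L[8]='e': occ=1, LF[8]=C('e')+1=2+1=3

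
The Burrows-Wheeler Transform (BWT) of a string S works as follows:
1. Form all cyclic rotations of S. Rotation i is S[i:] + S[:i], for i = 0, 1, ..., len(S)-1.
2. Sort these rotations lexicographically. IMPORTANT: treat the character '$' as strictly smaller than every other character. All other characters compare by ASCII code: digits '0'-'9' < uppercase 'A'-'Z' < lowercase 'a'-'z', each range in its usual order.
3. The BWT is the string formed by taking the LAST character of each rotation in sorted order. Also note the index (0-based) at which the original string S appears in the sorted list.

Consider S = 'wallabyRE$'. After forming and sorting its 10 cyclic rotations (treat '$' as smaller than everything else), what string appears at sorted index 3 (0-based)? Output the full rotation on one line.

All 10 rotations (rotation i = S[i:]+S[:i]):
  rot[0] = wallabyRE$
  rot[1] = allabyRE$w
  rot[2] = llabyRE$wa
  rot[3] = labyRE$wal
  rot[4] = abyRE$wall
  rot[5] = byRE$walla
  rot[6] = yRE$wallab
  rot[7] = RE$wallaby
  rot[8] = E$wallabyR
  rot[9] = $wallabyRE
Sorted (with $ < everything):
  sorted[0] = $wallabyRE
  sorted[1] = E$wallabyR
  sorted[2] = RE$wallaby
  sorted[3] = abyRE$wall
  sorted[4] = allabyRE$w
  sorted[5] = byRE$walla
  sorted[6] = labyRE$wal
  sorted[7] = llabyRE$wa
  sorted[8] = wallabyRE$
  sorted[9] = yRE$wallab
sorted[3] = abyRE$wall

Answer: abyRE$wall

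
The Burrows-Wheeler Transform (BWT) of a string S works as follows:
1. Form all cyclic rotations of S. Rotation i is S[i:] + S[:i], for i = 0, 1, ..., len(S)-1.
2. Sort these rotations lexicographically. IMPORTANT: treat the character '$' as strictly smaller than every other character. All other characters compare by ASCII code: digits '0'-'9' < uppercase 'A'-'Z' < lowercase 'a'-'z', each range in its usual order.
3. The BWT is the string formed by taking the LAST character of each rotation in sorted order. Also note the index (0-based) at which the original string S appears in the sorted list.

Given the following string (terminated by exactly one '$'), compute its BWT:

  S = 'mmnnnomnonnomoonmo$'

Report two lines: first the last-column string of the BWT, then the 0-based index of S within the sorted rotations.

Answer: o$monoomnonnmmnnonm
1

Derivation:
All 19 rotations (rotation i = S[i:]+S[:i]):
  rot[0] = mmnnnomnonnomoonmo$
  rot[1] = mnnnomnonnomoonmo$m
  rot[2] = nnnomnonnomoonmo$mm
  rot[3] = nnomnonnomoonmo$mmn
  rot[4] = nomnonnomoonmo$mmnn
  rot[5] = omnonnomoonmo$mmnnn
  rot[6] = mnonnomoonmo$mmnnno
  rot[7] = nonnomoonmo$mmnnnom
  rot[8] = onnomoonmo$mmnnnomn
  rot[9] = nnomoonmo$mmnnnomno
  rot[10] = nomoonmo$mmnnnomnon
  rot[11] = omoonmo$mmnnnomnonn
  rot[12] = moonmo$mmnnnomnonno
  rot[13] = oonmo$mmnnnomnonnom
  rot[14] = onmo$mmnnnomnonnomo
  rot[15] = nmo$mmnnnomnonnomoo
  rot[16] = mo$mmnnnomnonnomoon
  rot[17] = o$mmnnnomnonnomoonm
  rot[18] = $mmnnnomnonnomoonmo
Sorted (with $ < everything):
  sorted[0] = $mmnnnomnonnomoonmo  (last char: 'o')
  sorted[1] = mmnnnomnonnomoonmo$  (last char: '$')
  sorted[2] = mnnnomnonnomoonmo$m  (last char: 'm')
  sorted[3] = mnonnomoonmo$mmnnno  (last char: 'o')
  sorted[4] = mo$mmnnnomnonnomoon  (last char: 'n')
  sorted[5] = moonmo$mmnnnomnonno  (last char: 'o')
  sorted[6] = nmo$mmnnnomnonnomoo  (last char: 'o')
  sorted[7] = nnnomnonnomoonmo$mm  (last char: 'm')
  sorted[8] = nnomnonnomoonmo$mmn  (last char: 'n')
  sorted[9] = nnomoonmo$mmnnnomno  (last char: 'o')
  sorted[10] = nomnonnomoonmo$mmnn  (last char: 'n')
  sorted[11] = nomoonmo$mmnnnomnon  (last char: 'n')
  sorted[12] = nonnomoonmo$mmnnnom  (last char: 'm')
  sorted[13] = o$mmnnnomnonnomoonm  (last char: 'm')
  sorted[14] = omnonnomoonmo$mmnnn  (last char: 'n')
  sorted[15] = omoonmo$mmnnnomnonn  (last char: 'n')
  sorted[16] = onmo$mmnnnomnonnomo  (last char: 'o')
  sorted[17] = onnomoonmo$mmnnnomn  (last char: 'n')
  sorted[18] = oonmo$mmnnnomnonnom  (last char: 'm')
Last column: o$monoomnonnmmnnonm
Original string S is at sorted index 1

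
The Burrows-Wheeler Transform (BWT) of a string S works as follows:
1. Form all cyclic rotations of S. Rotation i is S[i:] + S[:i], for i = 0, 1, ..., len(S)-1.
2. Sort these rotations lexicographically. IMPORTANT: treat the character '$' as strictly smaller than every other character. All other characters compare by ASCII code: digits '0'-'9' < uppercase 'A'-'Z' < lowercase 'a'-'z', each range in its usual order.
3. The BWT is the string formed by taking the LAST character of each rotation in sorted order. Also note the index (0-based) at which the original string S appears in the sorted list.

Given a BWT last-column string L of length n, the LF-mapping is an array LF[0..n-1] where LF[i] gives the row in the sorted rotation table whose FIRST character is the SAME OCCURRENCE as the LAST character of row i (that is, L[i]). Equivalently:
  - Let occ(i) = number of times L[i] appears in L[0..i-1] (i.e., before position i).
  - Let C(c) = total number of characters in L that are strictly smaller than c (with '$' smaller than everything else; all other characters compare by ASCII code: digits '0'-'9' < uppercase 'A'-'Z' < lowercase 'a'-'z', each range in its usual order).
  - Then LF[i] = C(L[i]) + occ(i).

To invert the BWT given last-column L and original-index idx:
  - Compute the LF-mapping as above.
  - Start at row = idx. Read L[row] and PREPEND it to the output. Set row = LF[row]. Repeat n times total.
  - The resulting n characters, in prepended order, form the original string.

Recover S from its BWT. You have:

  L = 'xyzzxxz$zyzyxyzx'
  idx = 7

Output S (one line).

LF mapping: 1 6 10 11 2 3 12 0 13 7 14 8 4 9 15 5
Walk LF starting at row 7, prepending L[row]:
  step 1: row=7, L[7]='$', prepend. Next row=LF[7]=0
  step 2: row=0, L[0]='x', prepend. Next row=LF[0]=1
  step 3: row=1, L[1]='y', prepend. Next row=LF[1]=6
  step 4: row=6, L[6]='z', prepend. Next row=LF[6]=12
  step 5: row=12, L[12]='x', prepend. Next row=LF[12]=4
  step 6: row=4, L[4]='x', prepend. Next row=LF[4]=2
  step 7: row=2, L[2]='z', prepend. Next row=LF[2]=10
  step 8: row=10, L[10]='z', prepend. Next row=LF[10]=14
  step 9: row=14, L[14]='z', prepend. Next row=LF[14]=15
  step 10: row=15, L[15]='x', prepend. Next row=LF[15]=5
  step 11: row=5, L[5]='x', prepend. Next row=LF[5]=3
  step 12: row=3, L[3]='z', prepend. Next row=LF[3]=11
  step 13: row=11, L[11]='y', prepend. Next row=LF[11]=8
  step 14: row=8, L[8]='z', prepend. Next row=LF[8]=13
  step 15: row=13, L[13]='y', prepend. Next row=LF[13]=9
  step 16: row=9, L[9]='y', prepend. Next row=LF[9]=7
Reversed output: yyzyzxxzzzxxzyx$

Answer: yyzyzxxzzzxxzyx$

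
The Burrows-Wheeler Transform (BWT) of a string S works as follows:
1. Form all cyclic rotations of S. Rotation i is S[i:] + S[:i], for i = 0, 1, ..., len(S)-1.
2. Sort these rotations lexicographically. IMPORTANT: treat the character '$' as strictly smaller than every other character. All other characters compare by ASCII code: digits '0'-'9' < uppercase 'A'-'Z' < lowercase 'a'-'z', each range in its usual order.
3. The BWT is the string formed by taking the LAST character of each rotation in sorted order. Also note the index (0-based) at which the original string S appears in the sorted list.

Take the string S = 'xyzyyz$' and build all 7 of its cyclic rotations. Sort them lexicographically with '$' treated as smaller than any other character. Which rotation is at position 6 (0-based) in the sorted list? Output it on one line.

All 7 rotations (rotation i = S[i:]+S[:i]):
  rot[0] = xyzyyz$
  rot[1] = yzyyz$x
  rot[2] = zyyz$xy
  rot[3] = yyz$xyz
  rot[4] = yz$xyzy
  rot[5] = z$xyzyy
  rot[6] = $xyzyyz
Sorted (with $ < everything):
  sorted[0] = $xyzyyz
  sorted[1] = xyzyyz$
  sorted[2] = yyz$xyz
  sorted[3] = yz$xyzy
  sorted[4] = yzyyz$x
  sorted[5] = z$xyzyy
  sorted[6] = zyyz$xy
sorted[6] = zyyz$xy

Answer: zyyz$xy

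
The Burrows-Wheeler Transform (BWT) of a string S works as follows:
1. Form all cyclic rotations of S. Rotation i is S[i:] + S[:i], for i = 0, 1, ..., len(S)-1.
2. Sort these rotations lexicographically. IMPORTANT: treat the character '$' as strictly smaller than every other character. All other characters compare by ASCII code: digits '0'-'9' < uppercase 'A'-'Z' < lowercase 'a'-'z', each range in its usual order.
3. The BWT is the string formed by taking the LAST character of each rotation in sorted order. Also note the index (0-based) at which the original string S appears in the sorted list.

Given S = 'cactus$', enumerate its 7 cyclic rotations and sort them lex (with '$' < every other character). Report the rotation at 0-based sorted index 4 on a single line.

Answer: s$cactu

Derivation:
All 7 rotations (rotation i = S[i:]+S[:i]):
  rot[0] = cactus$
  rot[1] = actus$c
  rot[2] = ctus$ca
  rot[3] = tus$cac
  rot[4] = us$cact
  rot[5] = s$cactu
  rot[6] = $cactus
Sorted (with $ < everything):
  sorted[0] = $cactus
  sorted[1] = actus$c
  sorted[2] = cactus$
  sorted[3] = ctus$ca
  sorted[4] = s$cactu
  sorted[5] = tus$cac
  sorted[6] = us$cact
sorted[4] = s$cactu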